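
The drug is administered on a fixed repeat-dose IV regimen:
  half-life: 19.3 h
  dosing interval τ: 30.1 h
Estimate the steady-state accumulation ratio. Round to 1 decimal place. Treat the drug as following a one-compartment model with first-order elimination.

1.5

k = ln2 / t½ = 0.693147 / 19.3 = 0.03591 h⁻¹
e^(−kτ) = e^(−0.03591 × 30.1) = 0.3393
Accumulation ratio R = 1 / (1 − e^(−kτ)) = 1 / (1 − 0.3393) = 1.514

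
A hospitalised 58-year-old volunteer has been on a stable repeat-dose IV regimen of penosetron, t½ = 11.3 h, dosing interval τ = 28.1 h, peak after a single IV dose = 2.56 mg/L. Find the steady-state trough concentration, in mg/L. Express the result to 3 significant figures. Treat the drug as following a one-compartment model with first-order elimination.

k = ln2 / t½ = 0.693147 / 11.3 = 0.06134 h⁻¹
e^(−kτ) = e^(−0.06134 × 28.1) = 0.1784
Accumulation ratio R = 1 / (1 − e^(−kτ)) = 1 / (1 − 0.1784) = 1.217
Steady-state trough = C₀ × R × e^(−kτ) = 2.56 × 1.217 × 0.1784 = 0.5558 mg/L

0.556 mg/L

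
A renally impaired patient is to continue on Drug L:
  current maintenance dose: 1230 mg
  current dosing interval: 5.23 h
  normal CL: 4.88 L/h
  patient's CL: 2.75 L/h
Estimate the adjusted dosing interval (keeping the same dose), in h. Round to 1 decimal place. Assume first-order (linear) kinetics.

To keep the same average steady-state level, dosing rate must scale with clearance.
CL ratio = 2.75 / 4.88 = 0.5635
New interval (same dose) = 5.23 / 0.5635 = 9.281 h

9.3 h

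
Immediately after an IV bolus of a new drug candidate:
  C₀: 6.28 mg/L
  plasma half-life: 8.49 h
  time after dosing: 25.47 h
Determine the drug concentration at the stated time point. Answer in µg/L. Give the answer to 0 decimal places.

785 µg/L

k = ln2 / t½ = 0.693147 / 8.49 = 0.08164 h⁻¹
t / t½ = 25.47 / 8.49 = 3 half-lives
C = C₀ × (1/2)^3 = 6.280 × 0.1250 = 0.7850 mg/L
Convert: 0.7850 mg/L × 1000 = 785.0 µg/L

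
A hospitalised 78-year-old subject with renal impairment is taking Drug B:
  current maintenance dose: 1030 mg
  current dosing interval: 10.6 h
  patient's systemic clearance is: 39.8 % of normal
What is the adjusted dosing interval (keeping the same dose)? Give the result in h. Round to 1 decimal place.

26.6 h

To keep the same average steady-state level, dosing rate must scale with clearance.
CL ratio = 39.8 / 100 = 0.3980
New interval (same dose) = 10.6 / 0.3980 = 26.63 h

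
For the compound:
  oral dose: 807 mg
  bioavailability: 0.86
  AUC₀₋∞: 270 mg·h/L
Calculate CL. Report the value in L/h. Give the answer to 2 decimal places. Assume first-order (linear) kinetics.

2.57 L/h

CL = F·Dose / AUC = 0.86 × 807 / 270 = 2.570 L/h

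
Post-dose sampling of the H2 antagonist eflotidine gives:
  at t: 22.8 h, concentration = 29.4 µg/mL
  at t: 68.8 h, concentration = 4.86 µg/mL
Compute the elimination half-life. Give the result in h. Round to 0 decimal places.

18 h

k = ln(C₁/C₂) / (t₂ − t₁) = ln(29.4/4.86) / (68.8 − 22.8)
  = 1.800 / 46.00 = 0.03913 h⁻¹
t½ = ln2 / k = 0.693147 / 0.03913 = 17.71 h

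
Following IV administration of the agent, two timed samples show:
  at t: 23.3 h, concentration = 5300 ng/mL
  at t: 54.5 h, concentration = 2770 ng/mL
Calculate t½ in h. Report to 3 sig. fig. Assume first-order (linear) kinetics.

33.3 h

k = ln(C₁/C₂) / (t₂ − t₁) = ln(5300/2770) / (54.5 − 23.3)
  = 0.6489 / 31.20 = 0.02080 h⁻¹
t½ = ln2 / k = 0.693147 / 0.02080 = 33.32 h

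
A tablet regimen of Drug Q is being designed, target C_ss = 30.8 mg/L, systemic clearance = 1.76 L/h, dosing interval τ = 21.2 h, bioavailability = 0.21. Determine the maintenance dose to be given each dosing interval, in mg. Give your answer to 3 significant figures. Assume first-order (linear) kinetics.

At steady state, F × (Dose/τ) = Css × CL.
Dose = Css × CL × τ / F = 30.8 × 1.760 × 21.2 / 0.21 = 5472 mg

5470 mg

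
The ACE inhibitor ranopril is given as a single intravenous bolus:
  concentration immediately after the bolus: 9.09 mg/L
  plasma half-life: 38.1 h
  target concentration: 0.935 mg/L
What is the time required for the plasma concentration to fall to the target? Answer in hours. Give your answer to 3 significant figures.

k = ln2 / t½ = 0.693147 / 38.1 = 0.01819 h⁻¹
t = ln(C₀ / C) / k = ln(9.090 / 0.935) / 0.01819
  = ln(9.722) / 0.01819 = 2.274 / 0.01819 = 125.0 h

125 h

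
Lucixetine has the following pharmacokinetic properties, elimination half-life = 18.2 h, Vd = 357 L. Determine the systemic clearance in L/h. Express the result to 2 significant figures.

k = ln2 / t½ = 0.693147 / 18.2 = 0.03809 h⁻¹
CL = k × Vd = 0.03809 × 357 = 13.60 L/h

14 L/h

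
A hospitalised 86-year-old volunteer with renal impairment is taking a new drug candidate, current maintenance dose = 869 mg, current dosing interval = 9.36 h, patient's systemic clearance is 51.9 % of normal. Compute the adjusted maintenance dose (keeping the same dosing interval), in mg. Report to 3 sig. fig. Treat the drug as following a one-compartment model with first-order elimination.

To keep the same average steady-state level, dosing rate must scale with clearance.
CL ratio = 51.9 / 100 = 0.5190
New dose (same interval) = 869 × 0.5190 = 451.0 mg

451 mg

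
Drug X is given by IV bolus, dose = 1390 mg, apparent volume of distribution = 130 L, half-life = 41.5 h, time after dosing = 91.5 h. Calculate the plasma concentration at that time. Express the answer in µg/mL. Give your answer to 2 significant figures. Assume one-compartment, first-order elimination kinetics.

C₀ = Dose / Vd = 1390 / 130 = 10.69 mg/L
k = ln2 / t½ = 0.693147 / 41.5 = 0.01670 h⁻¹
C = C₀ · e^(−k·t) = 10.69 × e^(−0.01670 × 91.5)
  = 10.69 × 0.2170 = 2.320 mg/L
(2.320 mg/L = 2.320 µg/mL)

2.3 µg/mL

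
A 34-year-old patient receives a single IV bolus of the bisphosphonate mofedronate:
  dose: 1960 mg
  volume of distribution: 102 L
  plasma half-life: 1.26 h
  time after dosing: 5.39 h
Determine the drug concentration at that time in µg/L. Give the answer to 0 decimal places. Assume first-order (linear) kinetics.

991 µg/L

C₀ = Dose / Vd = 1960 / 102 = 19.22 mg/L
k = ln2 / t½ = 0.693147 / 1.26 = 0.5501 h⁻¹
C = C₀ · e^(−k·t) = 19.22 × e^(−0.5501 × 5.39)
  = 19.22 × 0.05156 = 0.9910 mg/L
Convert: 0.9910 mg/L × 1000 = 991.0 µg/L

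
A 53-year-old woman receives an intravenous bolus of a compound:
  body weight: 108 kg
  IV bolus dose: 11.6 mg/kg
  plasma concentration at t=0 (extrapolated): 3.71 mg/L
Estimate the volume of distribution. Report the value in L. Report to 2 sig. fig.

340 L

Dose = 11.6 × 108 = 1253 mg
Vd = Dose / C₀ = 1253 / 3.71 = 337.7 L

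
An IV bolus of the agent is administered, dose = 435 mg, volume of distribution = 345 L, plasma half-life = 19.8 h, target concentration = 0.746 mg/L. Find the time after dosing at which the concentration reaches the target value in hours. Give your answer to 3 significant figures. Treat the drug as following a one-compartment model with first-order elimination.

15.0 h

C₀ = Dose / Vd = 435.0 / 345 = 1.261 mg/L
k = ln2 / t½ = 0.693147 / 19.8 = 0.03501 h⁻¹
t = ln(C₀ / C) / k = ln(1.261 / 0.746) / 0.03501
  = ln(1.690) / 0.03501 = 0.5247 / 0.03501 = 14.99 h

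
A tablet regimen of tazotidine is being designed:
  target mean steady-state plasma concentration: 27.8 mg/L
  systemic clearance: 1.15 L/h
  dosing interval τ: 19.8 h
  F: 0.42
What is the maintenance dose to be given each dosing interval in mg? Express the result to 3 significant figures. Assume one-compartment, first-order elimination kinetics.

1510 mg

At steady state, F × (Dose/τ) = Css × CL.
Dose = Css × CL × τ / F = 27.8 × 1.150 × 19.8 / 0.42 = 1507 mg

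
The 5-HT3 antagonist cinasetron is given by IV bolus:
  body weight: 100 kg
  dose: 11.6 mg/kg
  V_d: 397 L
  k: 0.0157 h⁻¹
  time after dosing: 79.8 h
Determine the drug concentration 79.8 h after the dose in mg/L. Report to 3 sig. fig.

0.835 mg/L

Total dose = 11.6 × 100 = 1160 mg
C₀ = Dose / Vd = 1160 / 397 = 2.922 mg/L
C = C₀ · e^(−k·t) = 2.922 × e^(−0.01570 × 79.8)
  = 2.922 × 0.2857 = 0.8348 mg/L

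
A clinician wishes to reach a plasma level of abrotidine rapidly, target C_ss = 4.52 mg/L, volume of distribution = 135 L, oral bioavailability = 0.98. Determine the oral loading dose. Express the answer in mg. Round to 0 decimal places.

623 mg

LD = Css × Vd / F = 4.52 × 135 / 0.98 = 622.7 mg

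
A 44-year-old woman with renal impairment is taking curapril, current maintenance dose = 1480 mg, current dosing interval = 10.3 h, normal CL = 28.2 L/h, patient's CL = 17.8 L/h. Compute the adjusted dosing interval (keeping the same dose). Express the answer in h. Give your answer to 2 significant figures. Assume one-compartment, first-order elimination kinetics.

To keep the same average steady-state level, dosing rate must scale with clearance.
CL ratio = 17.8 / 28.2 = 0.6312
New interval (same dose) = 10.3 / 0.6312 = 16.32 h

16 h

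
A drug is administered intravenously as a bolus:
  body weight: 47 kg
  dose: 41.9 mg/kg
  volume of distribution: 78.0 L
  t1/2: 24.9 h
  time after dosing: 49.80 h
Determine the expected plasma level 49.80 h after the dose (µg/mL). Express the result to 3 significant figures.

6.31 µg/mL

Total dose = 41.9 × 47 = 1969 mg
C₀ = Dose / Vd = 1969 / 78.0 = 25.24 mg/L
k = ln2 / t½ = 0.693147 / 24.9 = 0.02784 h⁻¹
t / t½ = 49.80 / 24.9 = 2 half-lives
C = C₀ × (1/2)^2 = 25.24 × 0.2500 = 6.310 mg/L
(6.310 mg/L = 6.310 µg/mL)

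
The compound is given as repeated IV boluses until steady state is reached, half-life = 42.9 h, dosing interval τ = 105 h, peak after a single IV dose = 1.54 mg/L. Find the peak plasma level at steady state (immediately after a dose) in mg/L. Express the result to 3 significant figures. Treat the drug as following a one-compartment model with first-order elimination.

k = ln2 / t½ = 0.693147 / 42.9 = 0.01616 h⁻¹
e^(−kτ) = e^(−0.01616 × 105) = 0.1833
Accumulation ratio R = 1 / (1 − e^(−kτ)) = 1 / (1 − 0.1833) = 1.224
Steady-state peak = C₀ × R = 1.54 × 1.224 = 1.885 mg/L

1.89 mg/L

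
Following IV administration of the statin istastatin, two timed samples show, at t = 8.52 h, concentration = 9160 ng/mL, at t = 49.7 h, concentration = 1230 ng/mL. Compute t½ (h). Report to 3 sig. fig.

k = ln(C₁/C₂) / (t₂ − t₁) = ln(9160/1230) / (49.7 − 8.52)
  = 2.008 / 41.18 = 0.04876 h⁻¹
t½ = ln2 / k = 0.693147 / 0.04876 = 14.22 h

14.2 h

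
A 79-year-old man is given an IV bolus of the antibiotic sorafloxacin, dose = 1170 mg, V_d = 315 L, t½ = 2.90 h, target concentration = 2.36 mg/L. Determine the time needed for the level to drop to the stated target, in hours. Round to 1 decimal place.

C₀ = Dose / Vd = 1170 / 315 = 3.714 mg/L
k = ln2 / t½ = 0.693147 / 2.90 = 0.2390 h⁻¹
t = ln(C₀ / C) / k = ln(3.714 / 2.36) / 0.2390
  = ln(1.574) / 0.2390 = 0.4536 / 0.2390 = 1.898 h

1.9 h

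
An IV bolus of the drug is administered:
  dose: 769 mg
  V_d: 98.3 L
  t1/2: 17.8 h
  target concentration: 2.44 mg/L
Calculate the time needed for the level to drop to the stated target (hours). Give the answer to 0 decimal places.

C₀ = Dose / Vd = 769.0 / 98.3 = 7.823 mg/L
k = ln2 / t½ = 0.693147 / 17.8 = 0.03894 h⁻¹
t = ln(C₀ / C) / k = ln(7.823 / 2.44) / 0.03894
  = ln(3.206) / 0.03894 = 1.165 / 0.03894 = 29.92 h

30 h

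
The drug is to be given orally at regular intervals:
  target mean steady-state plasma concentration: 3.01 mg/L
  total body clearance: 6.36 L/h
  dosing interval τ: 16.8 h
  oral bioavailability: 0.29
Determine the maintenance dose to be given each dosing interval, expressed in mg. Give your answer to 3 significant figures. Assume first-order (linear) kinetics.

At steady state, F × (Dose/τ) = Css × CL.
Dose = Css × CL × τ / F = 3.01 × 6.360 × 16.8 / 0.29 = 1109 mg

1110 mg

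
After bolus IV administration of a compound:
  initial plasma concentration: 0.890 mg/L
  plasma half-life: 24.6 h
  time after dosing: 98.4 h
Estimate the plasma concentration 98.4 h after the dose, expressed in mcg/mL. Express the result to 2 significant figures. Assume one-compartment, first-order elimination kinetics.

k = ln2 / t½ = 0.693147 / 24.6 = 0.02818 h⁻¹
C = C₀ · e^(−k·t) = 0.8900 × e^(−0.02818 × 98.4)
  = 0.8900 × 0.06248 = 0.05561 mg/L
(0.05561 mg/L = 0.05561 mcg/mL)

0.056 mcg/mL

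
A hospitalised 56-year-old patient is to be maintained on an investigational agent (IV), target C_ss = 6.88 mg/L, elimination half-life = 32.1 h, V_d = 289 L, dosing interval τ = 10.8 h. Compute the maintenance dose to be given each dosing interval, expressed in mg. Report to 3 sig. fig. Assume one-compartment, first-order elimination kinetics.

464 mg

k = ln2 / t½ = 0.693147 / 32.1 = 0.02159 h⁻¹
CL = k × Vd = 0.02159 × 289 = 6.240 L/h
At steady state, Dose/τ = Css × CL.
Dose = Css × CL × τ = 6.88 × 6.240 × 10.8 = 463.7 mg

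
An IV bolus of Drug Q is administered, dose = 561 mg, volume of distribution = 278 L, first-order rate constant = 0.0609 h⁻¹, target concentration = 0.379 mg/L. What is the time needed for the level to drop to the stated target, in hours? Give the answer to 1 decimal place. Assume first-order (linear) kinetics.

C₀ = Dose / Vd = 561.0 / 278 = 2.018 mg/L
t = ln(C₀ / C) / k = ln(2.018 / 0.379) / 0.06090
  = ln(5.325) / 0.06090 = 1.672 / 0.06090 = 27.45 h

27.5 h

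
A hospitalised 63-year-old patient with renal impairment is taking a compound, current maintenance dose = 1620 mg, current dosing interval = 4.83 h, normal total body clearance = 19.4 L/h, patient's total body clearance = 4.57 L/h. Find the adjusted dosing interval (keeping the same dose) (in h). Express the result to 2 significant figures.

To keep the same average steady-state level, dosing rate must scale with clearance.
CL ratio = 4.57 / 19.4 = 0.2356
New interval (same dose) = 4.83 / 0.2356 = 20.50 h

21 h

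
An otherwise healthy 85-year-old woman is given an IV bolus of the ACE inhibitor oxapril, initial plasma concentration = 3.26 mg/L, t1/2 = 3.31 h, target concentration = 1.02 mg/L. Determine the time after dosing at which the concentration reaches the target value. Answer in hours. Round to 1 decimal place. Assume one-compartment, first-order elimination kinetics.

k = ln2 / t½ = 0.693147 / 3.31 = 0.2094 h⁻¹
t = ln(C₀ / C) / k = ln(3.260 / 1.02) / 0.2094
  = ln(3.196) / 0.2094 = 1.162 / 0.2094 = 5.549 h

5.5 h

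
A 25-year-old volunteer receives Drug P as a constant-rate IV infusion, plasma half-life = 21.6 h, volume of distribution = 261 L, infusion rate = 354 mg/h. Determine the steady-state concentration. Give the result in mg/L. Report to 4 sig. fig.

k = ln2 / t½ = 0.693147 / 21.6 = 0.03209 h⁻¹
CL = k × Vd = 0.03209 × 261 = 8.375 L/h
At steady state Css = R₀ / CL = 354 / 8.375 = 42.27 mg/L

42.27 mg/L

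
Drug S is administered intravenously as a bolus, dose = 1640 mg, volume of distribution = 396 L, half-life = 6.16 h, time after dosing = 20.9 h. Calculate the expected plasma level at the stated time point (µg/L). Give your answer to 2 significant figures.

C₀ = Dose / Vd = 1640 / 396 = 4.141 mg/L
k = ln2 / t½ = 0.693147 / 6.16 = 0.1125 h⁻¹
C = C₀ · e^(−k·t) = 4.141 × e^(−0.1125 × 20.9)
  = 4.141 × 0.09525 = 0.3944 mg/L
Convert: 0.3944 mg/L × 1000 = 394.4 µg/L

390 µg/L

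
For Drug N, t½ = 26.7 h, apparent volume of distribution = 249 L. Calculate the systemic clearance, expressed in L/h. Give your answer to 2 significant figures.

6.5 L/h

k = ln2 / t½ = 0.693147 / 26.7 = 0.02596 h⁻¹
CL = k × Vd = 0.02596 × 249 = 6.464 L/h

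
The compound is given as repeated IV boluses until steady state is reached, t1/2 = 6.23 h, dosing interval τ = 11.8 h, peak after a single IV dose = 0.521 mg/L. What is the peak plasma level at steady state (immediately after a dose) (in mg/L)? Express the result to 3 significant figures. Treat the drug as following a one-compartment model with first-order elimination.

0.713 mg/L

k = ln2 / t½ = 0.693147 / 6.23 = 0.1113 h⁻¹
e^(−kτ) = e^(−0.1113 × 11.8) = 0.2689
Accumulation ratio R = 1 / (1 − e^(−kτ)) = 1 / (1 − 0.2689) = 1.368
Steady-state peak = C₀ × R = 0.521 × 1.368 = 0.7127 mg/L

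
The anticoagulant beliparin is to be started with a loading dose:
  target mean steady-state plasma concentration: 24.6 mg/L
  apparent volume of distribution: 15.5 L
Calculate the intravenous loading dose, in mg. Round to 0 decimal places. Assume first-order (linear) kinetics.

LD = Css × Vd = 24.6 × 15.5 = 381.3 mg

381 mg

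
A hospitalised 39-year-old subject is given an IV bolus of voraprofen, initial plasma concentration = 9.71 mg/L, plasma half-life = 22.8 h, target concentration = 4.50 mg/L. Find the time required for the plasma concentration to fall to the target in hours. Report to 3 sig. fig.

k = ln2 / t½ = 0.693147 / 22.8 = 0.03040 h⁻¹
t = ln(C₀ / C) / k = ln(9.710 / 4.50) / 0.03040
  = ln(2.158) / 0.03040 = 0.7692 / 0.03040 = 25.30 h

25.3 h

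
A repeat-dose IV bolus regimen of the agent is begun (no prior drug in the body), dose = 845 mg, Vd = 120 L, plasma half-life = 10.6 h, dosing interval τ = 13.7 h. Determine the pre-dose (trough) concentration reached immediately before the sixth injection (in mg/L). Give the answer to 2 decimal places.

4.80 mg/L

C₀ per dose = Dose / Vd = 845 / 120 = 7.042 mg/L
k = ln2 / t½ = 0.693147 / 10.6 = 0.06539 h⁻¹
Fraction remaining after one interval: r = e^(−kτ) = e^(−0.06539 × 13.7) = 0.4083
Before dose 6, 5 doses have been given (aged 1τ, 2τ, 3τ, 4τ, 5τ).
C_trough = C₀ × (r + r² + … + r^5) = C₀ × r(1−r^5)/(1−r)
        = 7.042 × 0.4083 × (1 − 0.01135) / (1 − 0.4083) = 4.804 mg/L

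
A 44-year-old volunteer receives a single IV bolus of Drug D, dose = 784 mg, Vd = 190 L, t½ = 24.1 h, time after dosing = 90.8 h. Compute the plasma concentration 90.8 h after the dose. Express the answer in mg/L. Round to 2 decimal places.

0.30 mg/L

C₀ = Dose / Vd = 784.0 / 190 = 4.126 mg/L
k = ln2 / t½ = 0.693147 / 24.1 = 0.02876 h⁻¹
C = C₀ · e^(−k·t) = 4.126 × e^(−0.02876 × 90.8)
  = 4.126 × 0.07343 = 0.3030 mg/L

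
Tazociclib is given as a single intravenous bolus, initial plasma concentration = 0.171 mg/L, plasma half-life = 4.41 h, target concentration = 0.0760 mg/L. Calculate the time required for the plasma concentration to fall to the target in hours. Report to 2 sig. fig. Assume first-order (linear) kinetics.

k = ln2 / t½ = 0.693147 / 4.41 = 0.1572 h⁻¹
t = ln(C₀ / C) / k = ln(0.1710 / 0.0760) / 0.1572
  = ln(2.250) / 0.1572 = 0.8109 / 0.1572 = 5.158 h

5.2 h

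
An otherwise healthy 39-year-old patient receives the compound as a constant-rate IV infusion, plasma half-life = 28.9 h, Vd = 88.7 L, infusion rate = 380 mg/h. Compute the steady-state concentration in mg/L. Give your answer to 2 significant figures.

180 mg/L

k = ln2 / t½ = 0.693147 / 28.9 = 0.02398 h⁻¹
CL = k × Vd = 0.02398 × 88.7 = 2.127 L/h
At steady state Css = R₀ / CL = 380 / 2.127 = 178.7 mg/L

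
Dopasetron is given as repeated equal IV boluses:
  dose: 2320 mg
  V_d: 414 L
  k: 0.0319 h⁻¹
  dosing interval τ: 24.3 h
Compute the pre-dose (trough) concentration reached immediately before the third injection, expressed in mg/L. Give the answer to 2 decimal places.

3.77 mg/L

C₀ per dose = Dose / Vd = 2320 / 414 = 5.604 mg/L
Fraction remaining after one interval: r = e^(−kτ) = e^(−0.03190 × 24.3) = 0.4606
Before dose 3, 2 doses have been given (aged 1τ, 2τ).
C_trough = C₀ × (r + r²) = 5.604 × (0.4606 + 0.2122) = 3.770 mg/L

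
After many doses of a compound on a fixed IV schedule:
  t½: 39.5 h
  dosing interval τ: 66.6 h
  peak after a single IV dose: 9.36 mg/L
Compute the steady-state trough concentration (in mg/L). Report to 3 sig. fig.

k = ln2 / t½ = 0.693147 / 39.5 = 0.01755 h⁻¹
e^(−kτ) = e^(−0.01755 × 66.6) = 0.3107
Accumulation ratio R = 1 / (1 − e^(−kτ)) = 1 / (1 − 0.3107) = 1.451
Steady-state trough = C₀ × R × e^(−kτ) = 9.36 × 1.451 × 0.3107 = 4.220 mg/L

4.22 mg/L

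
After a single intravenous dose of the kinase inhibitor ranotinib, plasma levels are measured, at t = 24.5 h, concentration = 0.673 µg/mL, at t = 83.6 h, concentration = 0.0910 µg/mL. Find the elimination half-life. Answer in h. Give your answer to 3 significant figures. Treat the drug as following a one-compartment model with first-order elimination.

20.5 h

k = ln(C₁/C₂) / (t₂ − t₁) = ln(0.673/0.0910) / (83.6 − 24.5)
  = 2.001 / 59.10 = 0.03386 h⁻¹
t½ = ln2 / k = 0.693147 / 0.03386 = 20.47 h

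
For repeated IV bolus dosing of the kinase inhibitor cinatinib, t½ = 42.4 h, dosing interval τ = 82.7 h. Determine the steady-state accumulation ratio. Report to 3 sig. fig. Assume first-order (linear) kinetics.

1.35

k = ln2 / t½ = 0.693147 / 42.4 = 0.01635 h⁻¹
e^(−kτ) = e^(−0.01635 × 82.7) = 0.2587
Accumulation ratio R = 1 / (1 − e^(−kτ)) = 1 / (1 − 0.2587) = 1.349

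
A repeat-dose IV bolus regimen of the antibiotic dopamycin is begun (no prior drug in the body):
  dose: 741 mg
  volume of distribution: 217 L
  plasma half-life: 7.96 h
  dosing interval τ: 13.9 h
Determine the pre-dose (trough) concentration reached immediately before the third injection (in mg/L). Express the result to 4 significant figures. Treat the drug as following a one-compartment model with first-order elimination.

C₀ per dose = Dose / Vd = 741 / 217 = 3.415 mg/L
k = ln2 / t½ = 0.693147 / 7.96 = 0.08708 h⁻¹
Fraction remaining after one interval: r = e^(−kτ) = e^(−0.08708 × 13.9) = 0.2981
Before dose 3, 2 doses have been given (aged 1τ, 2τ).
C_trough = C₀ × (r + r²) = 3.415 × (0.2981 + 0.08886) = 1.321 mg/L

1.321 mg/L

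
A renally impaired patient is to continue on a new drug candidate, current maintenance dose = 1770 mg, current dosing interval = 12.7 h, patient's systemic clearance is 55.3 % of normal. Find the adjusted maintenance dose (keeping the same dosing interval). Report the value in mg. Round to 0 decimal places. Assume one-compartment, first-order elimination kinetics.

979 mg

To keep the same average steady-state level, dosing rate must scale with clearance.
CL ratio = 55.3 / 100 = 0.5530
New dose (same interval) = 1770 × 0.5530 = 978.8 mg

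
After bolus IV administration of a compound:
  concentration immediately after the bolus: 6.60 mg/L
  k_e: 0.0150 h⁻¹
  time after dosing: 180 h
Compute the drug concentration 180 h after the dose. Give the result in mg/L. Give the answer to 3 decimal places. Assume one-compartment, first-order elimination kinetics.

0.444 mg/L

C = C₀ · e^(−k·t) = 6.600 × e^(−0.01500 × 180)
  = 6.600 × 0.06721 = 0.4436 mg/L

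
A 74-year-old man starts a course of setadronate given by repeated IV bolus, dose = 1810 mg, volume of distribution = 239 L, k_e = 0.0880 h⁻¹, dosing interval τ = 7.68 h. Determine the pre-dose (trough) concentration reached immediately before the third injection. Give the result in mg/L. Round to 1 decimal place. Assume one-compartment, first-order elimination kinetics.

5.8 mg/L

C₀ per dose = Dose / Vd = 1810 / 239 = 7.573 mg/L
Fraction remaining after one interval: r = e^(−kτ) = e^(−0.08800 × 7.68) = 0.5087
Before dose 3, 2 doses have been given (aged 1τ, 2τ).
C_trough = C₀ × (r + r²) = 7.573 × (0.5087 + 0.2588) = 5.812 mg/L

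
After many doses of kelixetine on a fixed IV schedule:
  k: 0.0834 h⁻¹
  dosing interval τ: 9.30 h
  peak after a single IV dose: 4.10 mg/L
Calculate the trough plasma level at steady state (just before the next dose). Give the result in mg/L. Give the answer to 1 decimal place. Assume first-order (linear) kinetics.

e^(−kτ) = e^(−0.08340 × 9.30) = 0.4604
Accumulation ratio R = 1 / (1 − e^(−kτ)) = 1 / (1 − 0.4604) = 1.853
Steady-state trough = C₀ × R × e^(−kτ) = 4.10 × 1.853 × 0.4604 = 3.498 mg/L

3.5 mg/L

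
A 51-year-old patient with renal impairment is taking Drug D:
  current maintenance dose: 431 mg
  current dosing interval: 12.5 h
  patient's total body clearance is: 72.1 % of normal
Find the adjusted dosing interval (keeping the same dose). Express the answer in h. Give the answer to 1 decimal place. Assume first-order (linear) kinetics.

To keep the same average steady-state level, dosing rate must scale with clearance.
CL ratio = 72.1 / 100 = 0.7210
New interval (same dose) = 12.5 / 0.7210 = 17.34 h

17.3 h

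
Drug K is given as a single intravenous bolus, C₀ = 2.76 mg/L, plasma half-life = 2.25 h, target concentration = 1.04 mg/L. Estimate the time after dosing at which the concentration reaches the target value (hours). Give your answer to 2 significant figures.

3.2 h

k = ln2 / t½ = 0.693147 / 2.25 = 0.3081 h⁻¹
t = ln(C₀ / C) / k = ln(2.760 / 1.04) / 0.3081
  = ln(2.654) / 0.3081 = 0.9761 / 0.3081 = 3.168 h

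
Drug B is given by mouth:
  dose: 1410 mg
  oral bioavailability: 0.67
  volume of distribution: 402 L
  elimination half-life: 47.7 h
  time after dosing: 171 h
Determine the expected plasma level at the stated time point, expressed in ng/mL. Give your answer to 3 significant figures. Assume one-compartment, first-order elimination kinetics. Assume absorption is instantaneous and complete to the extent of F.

Amount reaching circulation = F × Dose = 0.67 × 1410 = 944.7 mg
C₀ = F·Dose / Vd = 944.7 / 402 = 2.350 mg/L
k = ln2 / t½ = 0.693147 / 47.7 = 0.01453 h⁻¹
C = C₀ · e^(−k·t) = 2.350 × e^(−0.01453 × 171)
  = 2.350 × 0.08336 = 0.1959 mg/L
Convert: 0.1959 mg/L × 1000 = 195.9 ng/mL

196 ng/mL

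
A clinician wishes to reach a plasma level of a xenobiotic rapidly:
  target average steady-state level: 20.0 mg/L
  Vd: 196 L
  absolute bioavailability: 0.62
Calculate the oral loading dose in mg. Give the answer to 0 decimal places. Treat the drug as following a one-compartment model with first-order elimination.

LD = Css × Vd / F = 20.0 × 196 / 0.62 = 6323 mg

6323 mg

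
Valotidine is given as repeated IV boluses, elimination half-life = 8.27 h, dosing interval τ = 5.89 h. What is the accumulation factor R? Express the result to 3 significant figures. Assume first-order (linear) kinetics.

2.57

k = ln2 / t½ = 0.693147 / 8.27 = 0.08381 h⁻¹
e^(−kτ) = e^(−0.08381 × 5.89) = 0.6104
Accumulation ratio R = 1 / (1 − e^(−kτ)) = 1 / (1 − 0.6104) = 2.567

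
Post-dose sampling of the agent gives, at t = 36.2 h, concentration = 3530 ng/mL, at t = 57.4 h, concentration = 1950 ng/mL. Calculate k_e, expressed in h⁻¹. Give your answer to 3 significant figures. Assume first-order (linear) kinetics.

0.0280 h⁻¹

k = ln(C₁/C₂) / (t₂ − t₁) = ln(3530/1950) / (57.4 − 36.2)
  = 0.5935 / 21.20 = 0.02800 h⁻¹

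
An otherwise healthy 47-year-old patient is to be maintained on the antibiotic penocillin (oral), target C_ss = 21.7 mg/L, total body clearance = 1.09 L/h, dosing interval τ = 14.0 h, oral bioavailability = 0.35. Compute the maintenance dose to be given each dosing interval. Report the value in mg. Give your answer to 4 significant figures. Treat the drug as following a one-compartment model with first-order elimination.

946.1 mg

At steady state, F × (Dose/τ) = Css × CL.
Dose = Css × CL × τ / F = 21.7 × 1.090 × 14.0 / 0.35 = 946.1 mg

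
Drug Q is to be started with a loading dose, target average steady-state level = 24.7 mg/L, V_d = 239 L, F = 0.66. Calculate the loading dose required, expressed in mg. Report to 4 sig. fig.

8944 mg

LD = Css × Vd / F = 24.7 × 239 / 0.66 = 8944 mg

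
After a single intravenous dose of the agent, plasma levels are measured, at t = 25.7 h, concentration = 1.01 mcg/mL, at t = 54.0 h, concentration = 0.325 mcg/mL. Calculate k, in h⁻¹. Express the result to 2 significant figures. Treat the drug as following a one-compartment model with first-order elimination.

k = ln(C₁/C₂) / (t₂ − t₁) = ln(1.01/0.325) / (54.0 − 25.7)
  = 1.134 / 28.30 = 0.04007 h⁻¹

0.040 h⁻¹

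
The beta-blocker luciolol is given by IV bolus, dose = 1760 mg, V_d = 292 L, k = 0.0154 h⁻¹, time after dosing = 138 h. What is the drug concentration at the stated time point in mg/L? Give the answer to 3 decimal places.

C₀ = Dose / Vd = 1760 / 292 = 6.027 mg/L
C = C₀ · e^(−k·t) = 6.027 × e^(−0.01540 × 138)
  = 6.027 × 0.1194 = 0.7196 mg/L

0.720 mg/L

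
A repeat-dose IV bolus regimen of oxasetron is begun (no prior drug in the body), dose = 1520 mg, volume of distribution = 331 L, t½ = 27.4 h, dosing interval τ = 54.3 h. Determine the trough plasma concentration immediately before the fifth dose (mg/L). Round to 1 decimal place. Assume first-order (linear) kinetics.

C₀ per dose = Dose / Vd = 1520 / 331 = 4.592 mg/L
k = ln2 / t½ = 0.693147 / 27.4 = 0.02530 h⁻¹
Fraction remaining after one interval: r = e^(−kτ) = e^(−0.02530 × 54.3) = 0.2531
Before dose 5, 4 doses have been given (aged 1τ, 2τ, 3τ, 4τ).
C_trough = C₀ × (r + r² + … + r^4) = C₀ × r(1−r^4)/(1−r)
        = 4.592 × 0.2531 × (1 − 0.004104) / (1 − 0.2531) = 1.550 mg/L

1.6 mg/L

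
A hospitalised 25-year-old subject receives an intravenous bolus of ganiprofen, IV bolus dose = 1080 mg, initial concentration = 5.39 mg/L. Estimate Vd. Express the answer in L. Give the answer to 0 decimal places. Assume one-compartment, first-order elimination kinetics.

200 L

Vd = Dose / C₀ = 1080 / 5.39 = 200.4 L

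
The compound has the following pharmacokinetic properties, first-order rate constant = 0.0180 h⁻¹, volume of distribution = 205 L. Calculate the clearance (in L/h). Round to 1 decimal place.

CL = k × Vd = 0.0180 × 205 = 3.690 L/h

3.7 L/h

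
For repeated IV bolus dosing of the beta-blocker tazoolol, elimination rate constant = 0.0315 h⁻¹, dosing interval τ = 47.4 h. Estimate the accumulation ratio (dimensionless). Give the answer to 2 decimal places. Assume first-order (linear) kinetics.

e^(−kτ) = e^(−0.03150 × 47.4) = 0.2247
Accumulation ratio R = 1 / (1 − e^(−kτ)) = 1 / (1 − 0.2247) = 1.290

1.29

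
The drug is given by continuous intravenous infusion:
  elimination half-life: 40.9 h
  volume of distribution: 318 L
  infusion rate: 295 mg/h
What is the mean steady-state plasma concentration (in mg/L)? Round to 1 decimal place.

54.7 mg/L

k = ln2 / t½ = 0.693147 / 40.9 = 0.01695 h⁻¹
CL = k × Vd = 0.01695 × 318 = 5.390 L/h
At steady state Css = R₀ / CL = 295 / 5.390 = 54.73 mg/L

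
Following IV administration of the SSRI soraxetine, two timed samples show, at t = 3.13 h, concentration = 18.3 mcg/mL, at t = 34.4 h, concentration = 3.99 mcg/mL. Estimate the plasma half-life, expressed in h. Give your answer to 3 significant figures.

k = ln(C₁/C₂) / (t₂ − t₁) = ln(18.3/3.99) / (34.4 − 3.13)
  = 1.523 / 31.27 = 0.04870 h⁻¹
t½ = ln2 / k = 0.693147 / 0.04870 = 14.23 h

14.2 h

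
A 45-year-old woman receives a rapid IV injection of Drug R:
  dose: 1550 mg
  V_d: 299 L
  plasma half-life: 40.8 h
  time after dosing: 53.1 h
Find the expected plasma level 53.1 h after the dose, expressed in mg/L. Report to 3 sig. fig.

2.10 mg/L

C₀ = Dose / Vd = 1550 / 299 = 5.184 mg/L
k = ln2 / t½ = 0.693147 / 40.8 = 0.01699 h⁻¹
C = C₀ · e^(−k·t) = 5.184 × e^(−0.01699 × 53.1)
  = 5.184 × 0.4057 = 2.103 mg/L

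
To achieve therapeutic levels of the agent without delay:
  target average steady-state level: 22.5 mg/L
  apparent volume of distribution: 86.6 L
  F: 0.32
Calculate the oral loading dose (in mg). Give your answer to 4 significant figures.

LD = Css × Vd / F = 22.5 × 86.6 / 0.32 = 6089 mg

6089 mg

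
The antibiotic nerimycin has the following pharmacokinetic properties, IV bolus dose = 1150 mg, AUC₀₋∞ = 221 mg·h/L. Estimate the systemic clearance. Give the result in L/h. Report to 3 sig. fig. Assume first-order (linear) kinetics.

CL = Dose / AUC = 1150 / 221 = 5.204 L/h

5.20 L/h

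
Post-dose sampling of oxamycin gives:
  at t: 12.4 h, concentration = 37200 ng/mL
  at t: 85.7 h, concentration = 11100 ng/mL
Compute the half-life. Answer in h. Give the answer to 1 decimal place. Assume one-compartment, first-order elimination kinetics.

42.0 h

k = ln(C₁/C₂) / (t₂ − t₁) = ln(37200/11100) / (85.7 − 12.4)
  = 1.209 / 73.30 = 0.01649 h⁻¹
t½ = ln2 / k = 0.693147 / 0.01649 = 42.03 h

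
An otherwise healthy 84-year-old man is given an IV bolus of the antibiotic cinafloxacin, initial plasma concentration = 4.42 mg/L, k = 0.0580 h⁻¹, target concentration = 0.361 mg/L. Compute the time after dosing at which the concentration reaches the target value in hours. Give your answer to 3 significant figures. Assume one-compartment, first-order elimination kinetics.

43.2 h

t = ln(C₀ / C) / k = ln(4.420 / 0.361) / 0.05800
  = ln(12.24) / 0.05800 = 2.505 / 0.05800 = 43.19 h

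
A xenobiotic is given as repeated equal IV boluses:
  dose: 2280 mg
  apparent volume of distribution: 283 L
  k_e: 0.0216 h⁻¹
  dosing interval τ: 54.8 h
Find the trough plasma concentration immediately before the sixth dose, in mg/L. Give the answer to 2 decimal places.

3.55 mg/L

C₀ per dose = Dose / Vd = 2280 / 283 = 8.057 mg/L
Fraction remaining after one interval: r = e^(−kτ) = e^(−0.02160 × 54.8) = 0.3062
Before dose 6, 5 doses have been given (aged 1τ, 2τ, 3τ, 4τ, 5τ).
C_trough = C₀ × (r + r² + … + r^5) = C₀ × r(1−r^5)/(1−r)
        = 8.057 × 0.3062 × (1 − 0.002692) / (1 − 0.3062) = 3.546 mg/L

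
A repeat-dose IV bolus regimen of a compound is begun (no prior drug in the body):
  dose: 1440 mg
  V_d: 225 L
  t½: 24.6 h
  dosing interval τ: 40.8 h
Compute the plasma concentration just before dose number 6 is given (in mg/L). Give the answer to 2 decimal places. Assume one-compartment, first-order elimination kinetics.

2.96 mg/L

C₀ per dose = Dose / Vd = 1440 / 225 = 6.400 mg/L
k = ln2 / t½ = 0.693147 / 24.6 = 0.02818 h⁻¹
Fraction remaining after one interval: r = e^(−kτ) = e^(−0.02818 × 40.8) = 0.3167
Before dose 6, 5 doses have been given (aged 1τ, 2τ, 3τ, 4τ, 5τ).
C_trough = C₀ × (r + r² + … + r^5) = C₀ × r(1−r^5)/(1−r)
        = 6.400 × 0.3167 × (1 − 0.003186) / (1 − 0.3167) = 2.957 mg/L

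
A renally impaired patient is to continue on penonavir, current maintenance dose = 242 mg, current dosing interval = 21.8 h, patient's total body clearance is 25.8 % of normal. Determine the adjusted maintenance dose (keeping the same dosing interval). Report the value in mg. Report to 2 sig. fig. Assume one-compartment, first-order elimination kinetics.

62 mg

To keep the same average steady-state level, dosing rate must scale with clearance.
CL ratio = 25.8 / 100 = 0.2580
New dose (same interval) = 242 × 0.2580 = 62.44 mg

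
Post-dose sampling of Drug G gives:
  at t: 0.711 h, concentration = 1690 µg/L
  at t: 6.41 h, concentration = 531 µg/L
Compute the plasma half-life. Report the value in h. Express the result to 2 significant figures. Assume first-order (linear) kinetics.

3.4 h

k = ln(C₁/C₂) / (t₂ − t₁) = ln(1690/531) / (6.41 − 0.711)
  = 1.158 / 5.699 = 0.2032 h⁻¹
t½ = ln2 / k = 0.693147 / 0.2032 = 3.411 h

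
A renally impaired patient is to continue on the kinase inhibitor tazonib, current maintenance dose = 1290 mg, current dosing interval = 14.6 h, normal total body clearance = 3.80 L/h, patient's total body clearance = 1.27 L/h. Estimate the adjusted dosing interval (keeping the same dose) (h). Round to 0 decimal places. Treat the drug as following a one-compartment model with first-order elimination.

44 h

To keep the same average steady-state level, dosing rate must scale with clearance.
CL ratio = 1.27 / 3.80 = 0.3342
New interval (same dose) = 14.6 / 0.3342 = 43.69 h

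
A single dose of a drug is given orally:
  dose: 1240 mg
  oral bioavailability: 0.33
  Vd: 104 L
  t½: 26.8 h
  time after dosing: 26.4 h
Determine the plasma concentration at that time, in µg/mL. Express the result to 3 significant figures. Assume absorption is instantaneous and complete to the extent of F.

1.99 µg/mL

Amount reaching circulation = F × Dose = 0.33 × 1240 = 409.2 mg
C₀ = F·Dose / Vd = 409.2 / 104 = 3.935 mg/L
k = ln2 / t½ = 0.693147 / 26.8 = 0.02586 h⁻¹
C = C₀ · e^(−k·t) = 3.935 × e^(−0.02586 × 26.4)
  = 3.935 × 0.5052 = 1.988 mg/L
(1.988 mg/L = 1.988 µg/mL)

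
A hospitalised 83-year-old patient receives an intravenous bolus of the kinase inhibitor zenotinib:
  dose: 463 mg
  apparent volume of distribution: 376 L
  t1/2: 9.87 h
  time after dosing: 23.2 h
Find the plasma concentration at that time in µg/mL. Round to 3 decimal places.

C₀ = Dose / Vd = 463.0 / 376 = 1.231 mg/L
k = ln2 / t½ = 0.693147 / 9.87 = 0.07023 h⁻¹
C = C₀ · e^(−k·t) = 1.231 × e^(−0.07023 × 23.2)
  = 1.231 × 0.1961 = 0.2414 mg/L
(0.2414 mg/L = 0.2414 µg/mL)

0.241 µg/mL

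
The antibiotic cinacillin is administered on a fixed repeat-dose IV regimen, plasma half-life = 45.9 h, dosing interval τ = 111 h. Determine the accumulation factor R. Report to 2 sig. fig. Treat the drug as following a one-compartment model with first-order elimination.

1.2

k = ln2 / t½ = 0.693147 / 45.9 = 0.01510 h⁻¹
e^(−kτ) = e^(−0.01510 × 111) = 0.1871
Accumulation ratio R = 1 / (1 − e^(−kτ)) = 1 / (1 − 0.1871) = 1.230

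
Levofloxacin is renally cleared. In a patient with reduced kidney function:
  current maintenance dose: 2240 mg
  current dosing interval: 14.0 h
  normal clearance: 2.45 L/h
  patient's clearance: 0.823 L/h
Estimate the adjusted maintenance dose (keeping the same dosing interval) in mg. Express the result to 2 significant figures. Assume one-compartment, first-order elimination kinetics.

750 mg

To keep the same average steady-state level, dosing rate must scale with clearance.
CL ratio = 0.823 / 2.45 = 0.3359
New dose (same interval) = 2240 × 0.3359 = 752.4 mg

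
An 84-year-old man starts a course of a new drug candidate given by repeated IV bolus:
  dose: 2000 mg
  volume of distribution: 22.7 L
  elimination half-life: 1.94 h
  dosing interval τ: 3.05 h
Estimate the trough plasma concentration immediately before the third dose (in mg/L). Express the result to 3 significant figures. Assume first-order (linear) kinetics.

39.6 mg/L

C₀ per dose = Dose / Vd = 2000 / 22.7 = 88.11 mg/L
k = ln2 / t½ = 0.693147 / 1.94 = 0.3573 h⁻¹
Fraction remaining after one interval: r = e^(−kτ) = e^(−0.3573 × 3.05) = 0.3363
Before dose 3, 2 doses have been given (aged 1τ, 2τ).
C_trough = C₀ × (r + r²) = 88.11 × (0.3363 + 0.1131) = 39.60 mg/L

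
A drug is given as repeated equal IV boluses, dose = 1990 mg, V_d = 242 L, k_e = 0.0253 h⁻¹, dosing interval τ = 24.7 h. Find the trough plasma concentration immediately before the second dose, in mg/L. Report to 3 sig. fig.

C₀ per dose = Dose / Vd = 1990 / 242 = 8.223 mg/L
Fraction remaining after one interval: r = e^(−kτ) = e^(−0.02530 × 24.7) = 0.5353
Before dose 2, 1 dose has been given (aged 1τ).
C_trough = C₀ × r = 8.223 × 0.5353 = 4.402 mg/L

4.40 mg/L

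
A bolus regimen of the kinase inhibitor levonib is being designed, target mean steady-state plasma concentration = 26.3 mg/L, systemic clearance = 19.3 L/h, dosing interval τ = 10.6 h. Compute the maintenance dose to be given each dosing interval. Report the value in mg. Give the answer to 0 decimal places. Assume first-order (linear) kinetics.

At steady state, Dose/τ = Css × CL.
Dose = Css × CL × τ = 26.3 × 19.30 × 10.6 = 5380 mg

5380 mg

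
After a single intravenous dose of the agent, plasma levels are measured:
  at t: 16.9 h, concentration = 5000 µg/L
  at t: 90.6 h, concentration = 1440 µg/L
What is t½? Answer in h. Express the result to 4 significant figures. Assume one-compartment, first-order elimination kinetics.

k = ln(C₁/C₂) / (t₂ − t₁) = ln(5000/1440) / (90.6 − 16.9)
  = 1.245 / 73.70 = 0.01689 h⁻¹
t½ = ln2 / k = 0.693147 / 0.01689 = 41.04 h

41.04 h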